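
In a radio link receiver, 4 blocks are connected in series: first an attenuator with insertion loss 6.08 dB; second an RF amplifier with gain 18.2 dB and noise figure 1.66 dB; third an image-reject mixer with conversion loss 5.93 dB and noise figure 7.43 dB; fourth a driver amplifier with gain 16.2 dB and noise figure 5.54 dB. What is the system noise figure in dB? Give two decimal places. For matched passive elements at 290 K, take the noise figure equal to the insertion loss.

8.35 dB

Convert to linear (a loss of L dB is a gain of −L dB): F_i = 10^(NF_i/10), G_i = 10^(G_i,dB/10)
  Stage 1: F_1 = 10^(6.08/10) = 4.055, G_1 = 10^(−6.08/10) = 0.2466
  Stage 2: F_2 = 10^(1.66/10) = 1.466, G_2 = 10^(18.2/10) = 66.07
  Stage 3: F_3 = 10^(7.43/10) = 5.534, G_3 = 10^(−5.93/10) = 0.2553
  Stage 4: F_4 = 10^(5.54/10) = 3.581, G_4 = 10^(16.2/10) = 41.69
Friis cascade:
  F = 4.055 + (1.466 − 1)/0.2466 + (5.534 − 1)/16.29 + (3.581 − 1)/4.159 = 6.842
NF = 10 log₁₀(6.842) = 8.35 dB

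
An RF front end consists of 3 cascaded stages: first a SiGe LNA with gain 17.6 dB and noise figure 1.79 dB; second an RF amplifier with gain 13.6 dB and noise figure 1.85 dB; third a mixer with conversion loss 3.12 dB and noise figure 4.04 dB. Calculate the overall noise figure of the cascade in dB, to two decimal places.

Convert to linear (a loss of L dB is a gain of −L dB): F_i = 10^(NF_i/10), G_i = 10^(G_i,dB/10)
  Stage 1: F_1 = 10^(1.79/10) = 1.510, G_1 = 10^(17.6/10) = 57.54
  Stage 2: F_2 = 10^(1.85/10) = 1.531, G_2 = 10^(13.6/10) = 22.91
  Stage 3: F_3 = 10^(4.04/10) = 2.535, G_3 = 10^(−3.12/10) = 0.4875
Friis cascade:
  F = 1.510 + (1.531 − 1)/57.54 + (2.535 − 1)/1318 = 1.520
NF = 10 log₁₀(1.520) = 1.82 dB

1.82 dB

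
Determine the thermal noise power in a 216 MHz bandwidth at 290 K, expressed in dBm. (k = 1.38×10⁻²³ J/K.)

−90.6 dBm

P_n = kTB = 1.38×10⁻²³ × 290 × 2.16×10⁸ = 8.64×10⁻¹³ W
In dBm: 10 log₁₀(8.64×10⁻¹³ / 10⁻³) = −90.6 dBm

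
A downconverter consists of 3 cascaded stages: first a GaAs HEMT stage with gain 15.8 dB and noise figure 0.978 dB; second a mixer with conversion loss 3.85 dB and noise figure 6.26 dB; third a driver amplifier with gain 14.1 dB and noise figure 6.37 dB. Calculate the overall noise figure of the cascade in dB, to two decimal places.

1.90 dB

Convert to linear (a loss of L dB is a gain of −L dB): F_i = 10^(NF_i/10), G_i = 10^(G_i,dB/10)
  Stage 1: F_1 = 10^(0.978/10) = 1.253, G_1 = 10^(15.8/10) = 38.02
  Stage 2: F_2 = 10^(6.26/10) = 4.227, G_2 = 10^(−3.85/10) = 0.4121
  Stage 3: F_3 = 10^(6.37/10) = 4.335, G_3 = 10^(14.1/10) = 25.70
Friis cascade:
  F = 1.253 + (4.227 − 1)/38.02 + (4.335 − 1)/15.67 = 1.550
NF = 10 log₁₀(1.550) = 1.90 dB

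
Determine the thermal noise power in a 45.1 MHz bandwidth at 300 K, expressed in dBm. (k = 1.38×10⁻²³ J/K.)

−97.3 dBm

P_n = kTB = 1.38×10⁻²³ × 300 × 4.51×10⁷ = 1.87×10⁻¹³ W
In dBm: 10 log₁₀(1.87×10⁻¹³ / 10⁻³) = −97.3 dBm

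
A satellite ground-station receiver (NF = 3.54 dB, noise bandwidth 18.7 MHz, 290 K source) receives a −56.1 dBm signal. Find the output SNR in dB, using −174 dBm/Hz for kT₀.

Noise floor: N = −174 + 10 log₁₀(B) + NF
10 log₁₀(1.87×10⁷) = 72.72 dB
N = −174 + 72.72 + 3.54 = −97.74 dBm
SNR = P_sig − N = −56.1 − (−97.74) = 41.64 dB → 41.6 dB

41.6 dB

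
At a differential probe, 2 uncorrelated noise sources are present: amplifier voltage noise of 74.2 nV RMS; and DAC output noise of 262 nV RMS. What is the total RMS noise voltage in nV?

Uncorrelated sources add in power (mean-square): V_tot = √(ΣV_i²)
V_tot = √[(7.42×10⁻⁸)² + (2.62×10⁻⁷)²] = 2.72×10⁻⁷ V = 272 nV

272 nV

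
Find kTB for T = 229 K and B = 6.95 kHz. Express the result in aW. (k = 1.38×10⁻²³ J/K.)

P_n = kTB = 1.38×10⁻²³ × 229 × 6.95×10³ = 2.20×10⁻¹⁷ W = 22.0 aW

22.0 aW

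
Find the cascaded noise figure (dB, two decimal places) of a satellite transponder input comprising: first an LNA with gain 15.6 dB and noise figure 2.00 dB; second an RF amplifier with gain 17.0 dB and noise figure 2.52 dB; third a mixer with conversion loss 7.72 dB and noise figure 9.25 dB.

Convert to linear (a loss of L dB is a gain of −L dB): F_i = 10^(NF_i/10), G_i = 10^(G_i,dB/10)
  Stage 1: F_1 = 10^(2.00/10) = 1.585, G_1 = 10^(15.6/10) = 36.31
  Stage 2: F_2 = 10^(2.52/10) = 1.786, G_2 = 10^(17.0/10) = 50.12
  Stage 3: F_3 = 10^(9.25/10) = 8.414, G_3 = 10^(−7.72/10) = 0.1690
Friis cascade:
  F = 1.585 + (1.786 − 1)/36.31 + (8.414 − 1)/1820 = 1.611
NF = 10 log₁₀(1.611) = 2.07 dB

2.07 dB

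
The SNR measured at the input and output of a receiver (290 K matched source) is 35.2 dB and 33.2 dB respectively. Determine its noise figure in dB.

NF (dB) = SNR_in(dB) − SNR_out(dB) when the source is at T₀
NF = 35.2 − 33.2 = 2.0 dB

2.0 dB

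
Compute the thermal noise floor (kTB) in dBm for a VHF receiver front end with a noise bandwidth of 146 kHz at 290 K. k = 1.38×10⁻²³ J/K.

P_n = kTB = 1.38×10⁻²³ × 290 × 1.46×10⁵ = 5.84×10⁻¹⁶ W
In dBm: 10 log₁₀(5.84×10⁻¹⁶ / 10⁻³) = −122.3 dBm

−122.3 dBm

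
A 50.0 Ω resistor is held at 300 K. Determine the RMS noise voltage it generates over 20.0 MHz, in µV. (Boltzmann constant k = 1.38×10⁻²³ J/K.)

4.07 µV

V_n = √(4kTRB)
4kTRB = 4 × 1.38×10⁻²³ × 300 × 5.00×10¹ × 2.00×10⁷ = 1.66×10⁻¹¹ V²
V_n = √(1.66×10⁻¹¹) = 4.07×10⁻⁶ V = 4.07 µV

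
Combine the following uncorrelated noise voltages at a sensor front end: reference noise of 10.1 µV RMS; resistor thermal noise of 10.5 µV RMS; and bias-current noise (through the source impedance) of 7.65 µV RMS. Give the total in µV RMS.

Uncorrelated sources add in power (mean-square): V_tot = √(ΣV_i²)
V_tot = √[(1.01×10⁻⁵)² + (1.05×10⁻⁵)² + (7.65×10⁻⁶)²] = 1.65×10⁻⁵ V = 16.5 µV

16.5 µV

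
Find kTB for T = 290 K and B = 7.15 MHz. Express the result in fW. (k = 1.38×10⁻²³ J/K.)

28.6 fW

P_n = kTB = 1.38×10⁻²³ × 290 × 7.15×10⁶ = 2.86×10⁻¹⁴ W = 28.6 fW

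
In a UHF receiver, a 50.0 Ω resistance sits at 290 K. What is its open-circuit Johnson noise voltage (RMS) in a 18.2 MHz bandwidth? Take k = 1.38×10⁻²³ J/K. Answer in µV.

V_n = √(4kTRB)
4kTRB = 4 × 1.38×10⁻²³ × 290 × 5.00×10¹ × 1.82×10⁷ = 1.46×10⁻¹¹ V²
V_n = √(1.46×10⁻¹¹) = 3.82×10⁻⁶ V = 3.82 µV

3.82 µV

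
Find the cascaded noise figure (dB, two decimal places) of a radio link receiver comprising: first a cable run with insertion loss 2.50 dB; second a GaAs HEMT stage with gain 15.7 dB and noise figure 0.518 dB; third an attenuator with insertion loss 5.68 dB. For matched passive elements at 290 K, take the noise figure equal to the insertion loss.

Convert to linear (a loss of L dB is a gain of −L dB): F_i = 10^(NF_i/10), G_i = 10^(G_i,dB/10)
  Stage 1: F_1 = 10^(2.50/10) = 1.778, G_1 = 10^(−2.50/10) = 0.5623
  Stage 2: F_2 = 10^(0.518/10) = 1.127, G_2 = 10^(15.7/10) = 37.15
  Stage 3: F_3 = 10^(5.68/10) = 3.698, G_3 = 10^(−5.68/10) = 0.2704
Friis cascade:
  F = 1.778 + (1.127 − 1)/0.5623 + (3.698 − 1)/20.89 = 2.133
NF = 10 log₁₀(2.133) = 3.29 dB

3.29 dB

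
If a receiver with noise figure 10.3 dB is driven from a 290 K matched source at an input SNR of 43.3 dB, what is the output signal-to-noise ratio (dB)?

33.0 dB

By definition F = SNR_in/SNR_out, so in dB: SNR_out = SNR_in − NF
SNR_out = 43.3 − 10.3 = 33.0 dB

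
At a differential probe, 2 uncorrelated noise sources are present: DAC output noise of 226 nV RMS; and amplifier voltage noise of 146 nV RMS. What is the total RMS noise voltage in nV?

Uncorrelated sources add in power (mean-square): V_tot = √(ΣV_i²)
V_tot = √[(2.26×10⁻⁷)² + (1.46×10⁻⁷)²] = 2.69×10⁻⁷ V = 269 nV

269 nV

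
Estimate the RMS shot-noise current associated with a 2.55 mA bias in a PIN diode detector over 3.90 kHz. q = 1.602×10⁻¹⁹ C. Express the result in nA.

1.79 nA

I_n = √(2qI·B)
2qI·B = 2 × 1.602×10⁻¹⁹ × 2.55×10⁻³ × 3.90×10³ = 3.19×10⁻¹⁸ A²
I_n = √(3.19×10⁻¹⁸) = 1.79×10⁻⁹ A = 1.79 nA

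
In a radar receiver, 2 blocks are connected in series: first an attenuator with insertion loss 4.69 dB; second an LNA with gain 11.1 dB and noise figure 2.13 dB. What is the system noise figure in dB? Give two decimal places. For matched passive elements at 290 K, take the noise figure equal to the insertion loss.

Convert to linear (a loss of L dB is a gain of −L dB): F_i = 10^(NF_i/10), G_i = 10^(G_i,dB/10)
  Stage 1: F_1 = 10^(4.69/10) = 2.944, G_1 = 10^(−4.69/10) = 0.3396
  Stage 2: F_2 = 10^(2.13/10) = 1.633, G_2 = 10^(11.1/10) = 12.88
Friis cascade:
  F = 2.944 + (1.633 − 1)/0.3396 = 4.808
NF = 10 log₁₀(4.808) = 6.82 dB

6.82 dB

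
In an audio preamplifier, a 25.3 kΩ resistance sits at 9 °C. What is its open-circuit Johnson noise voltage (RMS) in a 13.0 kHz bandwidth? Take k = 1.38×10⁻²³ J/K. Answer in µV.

T = 9 °C + 273.15 = 282.15 K
V_n = √(4kTRB)
4kTRB = 4 × 1.38×10⁻²³ × 282.15 × 2.53×10⁴ × 1.30×10⁴ = 5.12×10⁻¹² V²
V_n = √(5.12×10⁻¹²) = 2.26×10⁻⁶ V = 2.26 µV

2.26 µV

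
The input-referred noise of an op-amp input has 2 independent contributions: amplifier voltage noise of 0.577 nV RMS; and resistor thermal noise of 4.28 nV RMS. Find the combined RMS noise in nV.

Uncorrelated sources add in power (mean-square): V_tot = √(ΣV_i²)
V_tot = √[(5.77×10⁻¹⁰)² + (4.28×10⁻⁹)²] = 4.32×10⁻⁹ V = 4.32 nV

4.32 nV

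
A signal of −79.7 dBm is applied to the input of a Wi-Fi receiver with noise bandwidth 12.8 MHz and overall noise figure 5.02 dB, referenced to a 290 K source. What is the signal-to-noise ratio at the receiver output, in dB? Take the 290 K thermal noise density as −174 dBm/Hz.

Noise floor: N = −174 + 10 log₁₀(B) + NF
10 log₁₀(1.28×10⁷) = 71.07 dB
N = −174 + 71.07 + 5.02 = −97.91 dBm
SNR = P_sig − N = −79.7 − (−97.91) = 18.21 dB → 18.2 dB

18.2 dB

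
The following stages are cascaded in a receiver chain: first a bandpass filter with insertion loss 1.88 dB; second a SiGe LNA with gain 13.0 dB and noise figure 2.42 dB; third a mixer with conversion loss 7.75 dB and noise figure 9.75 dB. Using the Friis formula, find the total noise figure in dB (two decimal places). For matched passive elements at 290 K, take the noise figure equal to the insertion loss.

5.24 dB

Convert to linear (a loss of L dB is a gain of −L dB): F_i = 10^(NF_i/10), G_i = 10^(G_i,dB/10)
  Stage 1: F_1 = 10^(1.88/10) = 1.542, G_1 = 10^(−1.88/10) = 0.6486
  Stage 2: F_2 = 10^(2.42/10) = 1.746, G_2 = 10^(13.0/10) = 19.95
  Stage 3: F_3 = 10^(9.75/10) = 9.441, G_3 = 10^(−7.75/10) = 0.1679
Friis cascade:
  F = 1.542 + (1.746 − 1)/0.6486 + (9.441 − 1)/12.94 = 3.344
NF = 10 log₁₀(3.344) = 5.24 dB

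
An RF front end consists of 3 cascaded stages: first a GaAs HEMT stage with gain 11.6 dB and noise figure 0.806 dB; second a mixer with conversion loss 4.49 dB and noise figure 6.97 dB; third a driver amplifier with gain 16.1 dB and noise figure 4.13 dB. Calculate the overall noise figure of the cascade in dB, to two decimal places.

2.52 dB

Convert to linear (a loss of L dB is a gain of −L dB): F_i = 10^(NF_i/10), G_i = 10^(G_i,dB/10)
  Stage 1: F_1 = 10^(0.806/10) = 1.204, G_1 = 10^(11.6/10) = 14.45
  Stage 2: F_2 = 10^(6.97/10) = 4.977, G_2 = 10^(−4.49/10) = 0.3556
  Stage 3: F_3 = 10^(4.13/10) = 2.588, G_3 = 10^(16.1/10) = 40.74
Friis cascade:
  F = 1.204 + (4.977 − 1)/14.45 + (2.588 − 1)/5.140 = 1.788
NF = 10 log₁₀(1.788) = 2.52 dB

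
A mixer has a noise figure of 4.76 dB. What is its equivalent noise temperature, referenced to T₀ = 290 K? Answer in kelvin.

F = 10^(4.76/10) = 2.99226
T_e = (F − 1)·T₀ = (2.99226 − 1) × 290 = 578 K

578 K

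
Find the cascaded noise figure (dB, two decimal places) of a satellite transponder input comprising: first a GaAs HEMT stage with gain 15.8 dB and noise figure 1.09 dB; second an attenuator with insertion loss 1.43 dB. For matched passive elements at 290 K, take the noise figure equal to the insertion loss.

1.12 dB

Convert to linear (a loss of L dB is a gain of −L dB): F_i = 10^(NF_i/10), G_i = 10^(G_i,dB/10)
  Stage 1: F_1 = 10^(1.09/10) = 1.285, G_1 = 10^(15.8/10) = 38.02
  Stage 2: F_2 = 10^(1.43/10) = 1.390, G_2 = 10^(−1.43/10) = 0.7194
Friis cascade:
  F = 1.285 + (1.390 − 1)/38.02 = 1.296
NF = 10 log₁₀(1.296) = 1.12 dB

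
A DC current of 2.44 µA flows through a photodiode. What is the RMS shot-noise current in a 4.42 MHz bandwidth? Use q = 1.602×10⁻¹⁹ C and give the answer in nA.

I_n = √(2qI·B)
2qI·B = 2 × 1.602×10⁻¹⁹ × 2.44×10⁻⁶ × 4.42×10⁶ = 3.46×10⁻¹⁸ A²
I_n = √(3.46×10⁻¹⁸) = 1.86×10⁻⁹ A = 1.86 nA

1.86 nA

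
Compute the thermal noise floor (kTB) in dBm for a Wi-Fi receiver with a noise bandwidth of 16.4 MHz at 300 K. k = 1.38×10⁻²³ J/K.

P_n = kTB = 1.38×10⁻²³ × 300 × 1.64×10⁷ = 6.79×10⁻¹⁴ W
In dBm: 10 log₁₀(6.79×10⁻¹⁴ / 10⁻³) = −101.7 dBm

−101.7 dBm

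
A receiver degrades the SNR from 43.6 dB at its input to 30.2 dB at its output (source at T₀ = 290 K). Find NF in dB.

NF (dB) = SNR_in(dB) − SNR_out(dB) when the source is at T₀
NF = 43.6 − 30.2 = 13.4 dB

13.4 dB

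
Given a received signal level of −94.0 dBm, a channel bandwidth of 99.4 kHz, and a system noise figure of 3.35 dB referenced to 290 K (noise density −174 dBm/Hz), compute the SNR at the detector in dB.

26.7 dB

Noise floor: N = −174 + 10 log₁₀(B) + NF
10 log₁₀(9.94×10⁴) = 49.97 dB
N = −174 + 49.97 + 3.35 = −120.68 dBm
SNR = P_sig − N = −94.0 − (−120.68) = 26.68 dB → 26.7 dB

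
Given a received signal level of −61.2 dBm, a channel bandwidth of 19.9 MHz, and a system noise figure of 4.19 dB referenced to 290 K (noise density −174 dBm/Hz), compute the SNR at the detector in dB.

Noise floor: N = −174 + 10 log₁₀(B) + NF
10 log₁₀(1.99×10⁷) = 72.99 dB
N = −174 + 72.99 + 4.19 = −96.82 dBm
SNR = P_sig − N = −61.2 − (−96.82) = 35.62 dB → 35.6 dB

35.6 dB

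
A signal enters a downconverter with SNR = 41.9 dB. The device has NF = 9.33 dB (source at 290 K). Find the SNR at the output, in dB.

By definition F = SNR_in/SNR_out, so in dB: SNR_out = SNR_in − NF
SNR_out = 41.9 − 9.33 = 32.57 dB

32.57 dB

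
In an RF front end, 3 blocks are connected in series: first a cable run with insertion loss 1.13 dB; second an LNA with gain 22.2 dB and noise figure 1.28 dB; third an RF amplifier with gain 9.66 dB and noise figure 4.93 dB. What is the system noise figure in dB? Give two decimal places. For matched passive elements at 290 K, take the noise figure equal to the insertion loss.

Convert to linear (a loss of L dB is a gain of −L dB): F_i = 10^(NF_i/10), G_i = 10^(G_i,dB/10)
  Stage 1: F_1 = 10^(1.13/10) = 1.297, G_1 = 10^(−1.13/10) = 0.7709
  Stage 2: F_2 = 10^(1.28/10) = 1.343, G_2 = 10^(22.2/10) = 166.0
  Stage 3: F_3 = 10^(4.93/10) = 3.112, G_3 = 10^(9.66/10) = 9.247
Friis cascade:
  F = 1.297 + (1.343 − 1)/0.7709 + (3.112 − 1)/127.9 = 1.758
NF = 10 log₁₀(1.758) = 2.45 dB

2.45 dB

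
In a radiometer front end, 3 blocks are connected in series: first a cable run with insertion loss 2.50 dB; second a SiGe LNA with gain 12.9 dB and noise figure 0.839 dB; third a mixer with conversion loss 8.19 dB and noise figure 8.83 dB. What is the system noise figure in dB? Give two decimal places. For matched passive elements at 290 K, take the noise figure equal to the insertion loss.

Convert to linear (a loss of L dB is a gain of −L dB): F_i = 10^(NF_i/10), G_i = 10^(G_i,dB/10)
  Stage 1: F_1 = 10^(2.50/10) = 1.778, G_1 = 10^(−2.50/10) = 0.5623
  Stage 2: F_2 = 10^(0.839/10) = 1.213, G_2 = 10^(12.9/10) = 19.50
  Stage 3: F_3 = 10^(8.83/10) = 7.638, G_3 = 10^(−8.19/10) = 0.1517
Friis cascade:
  F = 1.778 + (1.213 − 1)/0.5623 + (7.638 − 1)/10.96 = 2.763
NF = 10 log₁₀(2.763) = 4.41 dB

4.41 dB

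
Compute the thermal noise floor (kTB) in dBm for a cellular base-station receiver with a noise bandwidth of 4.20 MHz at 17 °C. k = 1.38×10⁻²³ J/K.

−107.7 dBm

T = 17 °C + 273.15 = 290.15 K
P_n = kTB = 1.38×10⁻²³ × 290.15 × 4.20×10⁶ = 1.68×10⁻¹⁴ W
In dBm: 10 log₁₀(1.68×10⁻¹⁴ / 10⁻³) = −107.7 dBm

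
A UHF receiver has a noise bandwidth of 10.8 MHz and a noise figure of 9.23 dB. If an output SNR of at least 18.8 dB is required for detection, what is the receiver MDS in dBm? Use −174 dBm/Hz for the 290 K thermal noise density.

Sensitivity = −174 + 10 log₁₀(B) + NF + SNR_min
= −174 + 70.33 + 9.23 + 18.8
= −75.64 dBm → −75.6 dBm

−75.6 dBm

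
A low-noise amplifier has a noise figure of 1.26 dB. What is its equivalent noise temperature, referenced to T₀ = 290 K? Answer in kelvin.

97.6 K

F = 10^(1.26/10) = 1.3366
T_e = (F − 1)·T₀ = (1.3366 − 1) × 290 = 97.6 K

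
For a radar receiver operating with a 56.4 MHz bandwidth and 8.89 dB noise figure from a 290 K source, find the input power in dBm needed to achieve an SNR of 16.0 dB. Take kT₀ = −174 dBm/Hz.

Sensitivity = −174 + 10 log₁₀(B) + NF + SNR_min
= −174 + 77.51 + 8.89 + 16.0
= −71.60 dBm → −71.6 dBm

−71.6 dBm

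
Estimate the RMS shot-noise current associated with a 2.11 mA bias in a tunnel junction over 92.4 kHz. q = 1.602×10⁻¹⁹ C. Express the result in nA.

7.90 nA

I_n = √(2qI·B)
2qI·B = 2 × 1.602×10⁻¹⁹ × 2.11×10⁻³ × 9.24×10⁴ = 6.25×10⁻¹⁷ A²
I_n = √(6.25×10⁻¹⁷) = 7.90×10⁻⁹ A = 7.90 nA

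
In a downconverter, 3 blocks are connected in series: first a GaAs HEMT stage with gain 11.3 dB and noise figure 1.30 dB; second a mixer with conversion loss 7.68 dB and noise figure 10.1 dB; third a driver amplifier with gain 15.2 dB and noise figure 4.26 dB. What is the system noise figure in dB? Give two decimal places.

Convert to linear (a loss of L dB is a gain of −L dB): F_i = 10^(NF_i/10), G_i = 10^(G_i,dB/10)
  Stage 1: F_1 = 10^(1.30/10) = 1.349, G_1 = 10^(11.3/10) = 13.49
  Stage 2: F_2 = 10^(10.1/10) = 10.23, G_2 = 10^(−7.68/10) = 0.1706
  Stage 3: F_3 = 10^(4.26/10) = 2.667, G_3 = 10^(15.2/10) = 33.11
Friis cascade:
  F = 1.349 + (10.23 − 1)/13.49 + (2.667 − 1)/2.301 = 2.758
NF = 10 log₁₀(2.758) = 4.41 dB

4.41 dB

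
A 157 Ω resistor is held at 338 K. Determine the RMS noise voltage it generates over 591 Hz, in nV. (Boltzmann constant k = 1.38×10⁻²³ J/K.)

V_n = √(4kTRB)
4kTRB = 4 × 1.38×10⁻²³ × 338 × 1.57×10² × 5.91×10² = 1.73×10⁻¹⁵ V²
V_n = √(1.73×10⁻¹⁵) = 4.16×10⁻⁸ V = 41.6 nV

41.6 nV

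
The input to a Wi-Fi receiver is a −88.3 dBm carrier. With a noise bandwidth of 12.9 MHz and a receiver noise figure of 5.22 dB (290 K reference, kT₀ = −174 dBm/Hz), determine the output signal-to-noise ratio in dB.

9.4 dB

Noise floor: N = −174 + 10 log₁₀(B) + NF
10 log₁₀(1.29×10⁷) = 71.11 dB
N = −174 + 71.11 + 5.22 = −97.67 dBm
SNR = P_sig − N = −88.3 − (−97.67) = 9.37 dB → 9.4 dB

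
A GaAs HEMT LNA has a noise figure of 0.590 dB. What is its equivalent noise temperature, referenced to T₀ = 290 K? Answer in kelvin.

42.2 K

F = 10^(0.590/10) = 1.14551
T_e = (F − 1)·T₀ = (1.14551 − 1) × 290 = 42.2 K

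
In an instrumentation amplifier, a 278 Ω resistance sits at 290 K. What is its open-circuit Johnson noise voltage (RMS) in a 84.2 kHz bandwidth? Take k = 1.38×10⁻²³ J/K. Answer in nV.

V_n = √(4kTRB)
4kTRB = 4 × 1.38×10⁻²³ × 290 × 2.78×10² × 8.42×10⁴ = 3.75×10⁻¹³ V²
V_n = √(3.75×10⁻¹³) = 6.12×10⁻⁷ V = 612 nV

612 nV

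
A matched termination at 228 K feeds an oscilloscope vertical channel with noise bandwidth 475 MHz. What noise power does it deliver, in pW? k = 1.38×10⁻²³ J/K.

P_n = kTB = 1.38×10⁻²³ × 228 × 4.75×10⁸ = 1.49×10⁻¹² W = 1.49 pW

1.49 pW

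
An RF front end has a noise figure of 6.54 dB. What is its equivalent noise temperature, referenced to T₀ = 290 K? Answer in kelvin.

1017 K

F = 10^(6.54/10) = 4.50817
T_e = (F − 1)·T₀ = (4.50817 − 1) × 290 = 1017 K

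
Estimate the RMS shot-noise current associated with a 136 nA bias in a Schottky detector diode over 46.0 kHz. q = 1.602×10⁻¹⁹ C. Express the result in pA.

44.8 pA

I_n = √(2qI·B)
2qI·B = 2 × 1.602×10⁻¹⁹ × 1.36×10⁻⁷ × 4.60×10⁴ = 2.00×10⁻²¹ A²
I_n = √(2.00×10⁻²¹) = 4.48×10⁻¹¹ A = 44.8 pA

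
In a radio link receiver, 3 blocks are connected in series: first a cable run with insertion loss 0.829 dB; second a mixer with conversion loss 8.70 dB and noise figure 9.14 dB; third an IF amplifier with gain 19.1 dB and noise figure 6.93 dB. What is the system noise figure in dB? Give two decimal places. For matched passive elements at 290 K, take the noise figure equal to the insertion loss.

Convert to linear (a loss of L dB is a gain of −L dB): F_i = 10^(NF_i/10), G_i = 10^(G_i,dB/10)
  Stage 1: F_1 = 10^(0.829/10) = 1.210, G_1 = 10^(−0.829/10) = 0.8262
  Stage 2: F_2 = 10^(9.14/10) = 8.204, G_2 = 10^(−8.70/10) = 0.1349
  Stage 3: F_3 = 10^(6.93/10) = 4.932, G_3 = 10^(19.1/10) = 81.28
Friis cascade:
  F = 1.210 + (8.204 − 1)/0.8262 + (4.932 − 1)/0.1115 = 45.21
NF = 10 log₁₀(45.21) = 16.55 dB

16.55 dB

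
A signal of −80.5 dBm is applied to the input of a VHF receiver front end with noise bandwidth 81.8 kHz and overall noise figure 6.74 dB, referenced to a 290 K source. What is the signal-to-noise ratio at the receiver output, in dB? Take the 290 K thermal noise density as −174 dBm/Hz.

37.6 dB

Noise floor: N = −174 + 10 log₁₀(B) + NF
10 log₁₀(8.18×10⁴) = 49.13 dB
N = −174 + 49.13 + 6.74 = −118.13 dBm
SNR = P_sig − N = −80.5 − (−118.13) = 37.63 dB → 37.6 dB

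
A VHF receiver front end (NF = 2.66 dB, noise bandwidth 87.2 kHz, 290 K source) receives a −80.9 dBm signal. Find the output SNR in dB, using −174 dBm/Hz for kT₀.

Noise floor: N = −174 + 10 log₁₀(B) + NF
10 log₁₀(8.72×10⁴) = 49.41 dB
N = −174 + 49.41 + 2.66 = −121.93 dBm
SNR = P_sig − N = −80.9 − (−121.93) = 41.03 dB → 41.0 dB

41.0 dB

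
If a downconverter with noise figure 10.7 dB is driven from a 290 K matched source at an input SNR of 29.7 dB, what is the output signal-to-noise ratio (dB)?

By definition F = SNR_in/SNR_out, so in dB: SNR_out = SNR_in − NF
SNR_out = 29.7 − 10.7 = 19.0 dB

19.0 dB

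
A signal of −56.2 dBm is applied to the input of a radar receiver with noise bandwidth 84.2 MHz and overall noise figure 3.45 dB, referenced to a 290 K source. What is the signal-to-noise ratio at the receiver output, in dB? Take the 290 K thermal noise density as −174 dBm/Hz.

Noise floor: N = −174 + 10 log₁₀(B) + NF
10 log₁₀(8.42×10⁷) = 79.25 dB
N = −174 + 79.25 + 3.45 = −91.30 dBm
SNR = P_sig − N = −56.2 − (−91.30) = 35.10 dB → 35.1 dB

35.1 dB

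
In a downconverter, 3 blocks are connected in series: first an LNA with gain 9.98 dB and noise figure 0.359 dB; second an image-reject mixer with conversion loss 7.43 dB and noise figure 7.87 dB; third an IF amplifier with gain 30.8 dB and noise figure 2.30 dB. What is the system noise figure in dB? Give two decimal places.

2.99 dB

Convert to linear (a loss of L dB is a gain of −L dB): F_i = 10^(NF_i/10), G_i = 10^(G_i,dB/10)
  Stage 1: F_1 = 10^(0.359/10) = 1.086, G_1 = 10^(9.98/10) = 9.954
  Stage 2: F_2 = 10^(7.87/10) = 6.124, G_2 = 10^(−7.43/10) = 0.1807
  Stage 3: F_3 = 10^(2.30/10) = 1.698, G_3 = 10^(30.8/10) = 1202
Friis cascade:
  F = 1.086 + (6.124 − 1)/9.954 + (1.698 − 1)/1.799 = 1.989
NF = 10 log₁₀(1.989) = 2.99 dB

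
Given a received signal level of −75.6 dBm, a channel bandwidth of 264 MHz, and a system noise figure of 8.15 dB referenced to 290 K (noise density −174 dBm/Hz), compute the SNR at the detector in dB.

6.0 dB

Noise floor: N = −174 + 10 log₁₀(B) + NF
10 log₁₀(2.64×10⁸) = 84.22 dB
N = −174 + 84.22 + 8.15 = −81.63 dBm
SNR = P_sig − N = −75.6 − (−81.63) = 6.03 dB → 6.0 dB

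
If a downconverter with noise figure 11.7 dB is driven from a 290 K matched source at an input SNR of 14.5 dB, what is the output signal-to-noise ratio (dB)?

By definition F = SNR_in/SNR_out, so in dB: SNR_out = SNR_in − NF
SNR_out = 14.5 − 11.7 = 2.8 dB

2.8 dB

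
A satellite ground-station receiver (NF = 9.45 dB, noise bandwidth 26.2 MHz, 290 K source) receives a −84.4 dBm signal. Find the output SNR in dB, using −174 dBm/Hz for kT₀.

Noise floor: N = −174 + 10 log₁₀(B) + NF
10 log₁₀(2.62×10⁷) = 74.18 dB
N = −174 + 74.18 + 9.45 = −90.37 dBm
SNR = P_sig − N = −84.4 − (−90.37) = 5.97 dB → 6.0 dB

6.0 dB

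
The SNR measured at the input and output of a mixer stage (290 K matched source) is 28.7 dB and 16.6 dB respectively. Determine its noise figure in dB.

12.1 dB

NF (dB) = SNR_in(dB) − SNR_out(dB) when the source is at T₀
NF = 28.7 − 16.6 = 12.1 dB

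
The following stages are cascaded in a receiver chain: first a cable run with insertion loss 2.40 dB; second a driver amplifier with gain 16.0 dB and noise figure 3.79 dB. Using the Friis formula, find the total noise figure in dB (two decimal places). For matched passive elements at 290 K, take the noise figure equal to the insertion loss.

6.19 dB

Convert to linear (a loss of L dB is a gain of −L dB): F_i = 10^(NF_i/10), G_i = 10^(G_i,dB/10)
  Stage 1: F_1 = 10^(2.40/10) = 1.738, G_1 = 10^(−2.40/10) = 0.5754
  Stage 2: F_2 = 10^(3.79/10) = 2.393, G_2 = 10^(16.0/10) = 39.81
Friis cascade:
  F = 1.738 + (2.393 − 1)/0.5754 = 4.159
NF = 10 log₁₀(4.159) = 6.19 dB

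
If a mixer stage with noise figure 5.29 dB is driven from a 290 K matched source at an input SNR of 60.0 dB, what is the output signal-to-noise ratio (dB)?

By definition F = SNR_in/SNR_out, so in dB: SNR_out = SNR_in − NF
SNR_out = 60.0 − 5.29 = 54.71 dB

54.71 dB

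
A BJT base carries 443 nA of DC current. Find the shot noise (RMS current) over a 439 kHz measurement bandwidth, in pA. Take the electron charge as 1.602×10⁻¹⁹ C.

250 pA

I_n = √(2qI·B)
2qI·B = 2 × 1.602×10⁻¹⁹ × 4.43×10⁻⁷ × 4.39×10⁵ = 6.23×10⁻²⁰ A²
I_n = √(6.23×10⁻²⁰) = 2.50×10⁻¹⁰ A = 250 pA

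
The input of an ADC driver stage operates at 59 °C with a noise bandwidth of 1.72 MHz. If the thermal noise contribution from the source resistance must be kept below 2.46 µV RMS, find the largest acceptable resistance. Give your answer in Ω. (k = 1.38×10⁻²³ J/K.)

192 Ω

T = 59 °C + 273.15 = 332.15 K
Johnson–Nyquist: V_n = √(4kTRB) ⇒ R = V_n² / (4kTB)
4kTB = 4 × 1.38×10⁻²³ × 332.15 × 1.72×10⁶ = 3.15×10⁻¹⁴
R = (2.46×10⁻⁶)² / 3.15×10⁻¹⁴ = 1.92×10² Ω = 192 Ω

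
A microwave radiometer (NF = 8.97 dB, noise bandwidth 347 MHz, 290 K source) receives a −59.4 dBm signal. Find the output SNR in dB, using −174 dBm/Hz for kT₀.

Noise floor: N = −174 + 10 log₁₀(B) + NF
10 log₁₀(3.47×10⁸) = 85.4 dB
N = −174 + 85.4 + 8.97 = −79.63 dBm
SNR = P_sig − N = −59.4 − (−79.63) = 20.23 dB → 20.2 dB

20.2 dB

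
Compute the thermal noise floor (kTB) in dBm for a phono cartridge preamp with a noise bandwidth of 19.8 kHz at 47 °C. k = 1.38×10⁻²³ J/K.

−130.6 dBm

T = 47 °C + 273.15 = 320.15 K
P_n = kTB = 1.38×10⁻²³ × 320.15 × 1.98×10⁴ = 8.75×10⁻¹⁷ W
In dBm: 10 log₁₀(8.75×10⁻¹⁷ / 10⁻³) = −130.6 dBm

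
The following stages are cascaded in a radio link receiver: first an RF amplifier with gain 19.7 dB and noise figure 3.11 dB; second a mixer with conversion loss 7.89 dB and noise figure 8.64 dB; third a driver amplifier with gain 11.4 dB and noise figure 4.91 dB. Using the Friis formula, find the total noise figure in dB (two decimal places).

Convert to linear (a loss of L dB is a gain of −L dB): F_i = 10^(NF_i/10), G_i = 10^(G_i,dB/10)
  Stage 1: F_1 = 10^(3.11/10) = 2.046, G_1 = 10^(19.7/10) = 93.33
  Stage 2: F_2 = 10^(8.64/10) = 7.311, G_2 = 10^(−7.89/10) = 0.1626
  Stage 3: F_3 = 10^(4.91/10) = 3.097, G_3 = 10^(11.4/10) = 13.80
Friis cascade:
  F = 2.046 + (7.311 − 1)/93.33 + (3.097 − 1)/15.17 = 2.252
NF = 10 log₁₀(2.252) = 3.53 dB

3.53 dB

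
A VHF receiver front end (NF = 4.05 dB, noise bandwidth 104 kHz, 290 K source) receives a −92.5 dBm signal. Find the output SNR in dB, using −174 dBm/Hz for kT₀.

27.3 dB

Noise floor: N = −174 + 10 log₁₀(B) + NF
10 log₁₀(1.04×10⁵) = 50.17 dB
N = −174 + 50.17 + 4.05 = −119.78 dBm
SNR = P_sig − N = −92.5 − (−119.78) = 27.28 dB → 27.3 dB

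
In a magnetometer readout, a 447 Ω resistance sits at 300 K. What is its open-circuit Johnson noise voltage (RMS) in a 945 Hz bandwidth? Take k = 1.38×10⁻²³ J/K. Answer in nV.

83.6 nV

V_n = √(4kTRB)
4kTRB = 4 × 1.38×10⁻²³ × 300 × 4.47×10² × 9.45×10² = 7.00×10⁻¹⁵ V²
V_n = √(7.00×10⁻¹⁵) = 8.36×10⁻⁸ V = 83.6 nV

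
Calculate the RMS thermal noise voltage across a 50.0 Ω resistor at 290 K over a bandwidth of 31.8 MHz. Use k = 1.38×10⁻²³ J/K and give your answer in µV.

5.05 µV

V_n = √(4kTRB)
4kTRB = 4 × 1.38×10⁻²³ × 290 × 5.00×10¹ × 3.18×10⁷ = 2.55×10⁻¹¹ V²
V_n = √(2.55×10⁻¹¹) = 5.05×10⁻⁶ V = 5.05 µV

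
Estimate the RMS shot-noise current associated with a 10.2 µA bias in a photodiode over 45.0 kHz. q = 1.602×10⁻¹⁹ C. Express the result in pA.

383 pA

I_n = √(2qI·B)
2qI·B = 2 × 1.602×10⁻¹⁹ × 1.02×10⁻⁵ × 4.50×10⁴ = 1.47×10⁻¹⁹ A²
I_n = √(1.47×10⁻¹⁹) = 3.83×10⁻¹⁰ A = 383 pA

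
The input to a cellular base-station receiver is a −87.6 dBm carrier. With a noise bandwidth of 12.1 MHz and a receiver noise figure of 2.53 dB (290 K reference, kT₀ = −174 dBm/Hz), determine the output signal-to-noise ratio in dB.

Noise floor: N = −174 + 10 log₁₀(B) + NF
10 log₁₀(1.21×10⁷) = 70.83 dB
N = −174 + 70.83 + 2.53 = −100.64 dBm
SNR = P_sig − N = −87.6 − (−100.64) = 13.04 dB → 13.0 dB

13.0 dB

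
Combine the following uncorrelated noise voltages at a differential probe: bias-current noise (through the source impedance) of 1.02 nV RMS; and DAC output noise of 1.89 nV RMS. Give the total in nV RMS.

2.15 nV

Uncorrelated sources add in power (mean-square): V_tot = √(ΣV_i²)
V_tot = √[(1.02×10⁻⁹)² + (1.89×10⁻⁹)²] = 2.15×10⁻⁹ V = 2.15 nV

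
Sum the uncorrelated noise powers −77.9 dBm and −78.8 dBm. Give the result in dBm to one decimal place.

−75.3 dBm

Convert to linear, add, convert back:
P₁ = 1.62×10⁻¹¹ W, P₂ = 1.32×10⁻¹¹ W
P_tot = 2.94×10⁻¹¹ W → 10 log₁₀(P_tot / 10⁻³) = −75.3 dBm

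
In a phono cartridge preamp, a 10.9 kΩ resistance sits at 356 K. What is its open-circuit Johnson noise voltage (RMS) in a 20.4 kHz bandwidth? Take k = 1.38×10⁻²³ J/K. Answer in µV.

V_n = √(4kTRB)
4kTRB = 4 × 1.38×10⁻²³ × 356 × 1.09×10⁴ × 2.04×10⁴ = 4.37×10⁻¹² V²
V_n = √(4.37×10⁻¹²) = 2.09×10⁻⁶ V = 2.09 µV

2.09 µV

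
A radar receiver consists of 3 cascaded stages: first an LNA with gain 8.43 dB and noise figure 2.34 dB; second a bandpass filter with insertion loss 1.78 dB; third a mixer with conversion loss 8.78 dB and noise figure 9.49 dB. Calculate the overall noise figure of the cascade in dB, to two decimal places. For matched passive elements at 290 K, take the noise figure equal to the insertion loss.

Convert to linear (a loss of L dB is a gain of −L dB): F_i = 10^(NF_i/10), G_i = 10^(G_i,dB/10)
  Stage 1: F_1 = 10^(2.34/10) = 1.714, G_1 = 10^(8.43/10) = 6.966
  Stage 2: F_2 = 10^(1.78/10) = 1.507, G_2 = 10^(−1.78/10) = 0.6637
  Stage 3: F_3 = 10^(9.49/10) = 8.892, G_3 = 10^(−8.78/10) = 0.1324
Friis cascade:
  F = 1.714 + (1.507 − 1)/6.966 + (8.892 − 1)/4.624 = 3.494
NF = 10 log₁₀(3.494) = 5.43 dB

5.43 dB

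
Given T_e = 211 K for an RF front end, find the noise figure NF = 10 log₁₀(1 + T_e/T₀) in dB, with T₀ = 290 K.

2.37 dB

F = 1 + T_e/T₀ = 1 + 211/290 = 1.72759
NF = 10 log₁₀(1.72759) = 2.37 dB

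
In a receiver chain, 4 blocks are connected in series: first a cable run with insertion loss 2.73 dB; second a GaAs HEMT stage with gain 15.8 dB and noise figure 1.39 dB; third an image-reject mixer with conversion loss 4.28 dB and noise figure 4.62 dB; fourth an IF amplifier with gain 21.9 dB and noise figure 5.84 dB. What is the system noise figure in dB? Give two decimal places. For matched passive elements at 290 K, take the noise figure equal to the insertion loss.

4.84 dB

Convert to linear (a loss of L dB is a gain of −L dB): F_i = 10^(NF_i/10), G_i = 10^(G_i,dB/10)
  Stage 1: F_1 = 10^(2.73/10) = 1.875, G_1 = 10^(−2.73/10) = 0.5333
  Stage 2: F_2 = 10^(1.39/10) = 1.377, G_2 = 10^(15.8/10) = 38.02
  Stage 3: F_3 = 10^(4.62/10) = 2.897, G_3 = 10^(−4.28/10) = 0.3733
  Stage 4: F_4 = 10^(5.84/10) = 3.837, G_4 = 10^(21.9/10) = 154.9
Friis cascade:
  F = 1.875 + (1.377 − 1)/0.5333 + (2.897 − 1)/20.28 + (3.837 − 1)/7.568 = 3.051
NF = 10 log₁₀(3.051) = 4.84 dB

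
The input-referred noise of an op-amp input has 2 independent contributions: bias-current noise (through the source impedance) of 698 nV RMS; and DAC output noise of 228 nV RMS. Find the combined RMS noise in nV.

734 nV

Uncorrelated sources add in power (mean-square): V_tot = √(ΣV_i²)
V_tot = √[(6.98×10⁻⁷)² + (2.28×10⁻⁷)²] = 7.34×10⁻⁷ V = 734 nV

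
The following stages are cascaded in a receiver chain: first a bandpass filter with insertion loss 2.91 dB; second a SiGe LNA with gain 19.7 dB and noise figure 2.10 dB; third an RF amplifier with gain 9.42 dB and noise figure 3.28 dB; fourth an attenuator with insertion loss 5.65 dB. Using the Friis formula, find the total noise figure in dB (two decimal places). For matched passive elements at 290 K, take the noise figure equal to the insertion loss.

Convert to linear (a loss of L dB is a gain of −L dB): F_i = 10^(NF_i/10), G_i = 10^(G_i,dB/10)
  Stage 1: F_1 = 10^(2.91/10) = 1.954, G_1 = 10^(−2.91/10) = 0.5117
  Stage 2: F_2 = 10^(2.10/10) = 1.622, G_2 = 10^(19.7/10) = 93.33
  Stage 3: F_3 = 10^(3.28/10) = 2.128, G_3 = 10^(9.42/10) = 8.750
  Stage 4: F_4 = 10^(5.65/10) = 3.673, G_4 = 10^(−5.65/10) = 0.2723
Friis cascade:
  F = 1.954 + (1.622 − 1)/0.5117 + (2.128 − 1)/47.75 + (3.673 − 1)/417.8 = 3.200
NF = 10 log₁₀(3.200) = 5.05 dB

5.05 dB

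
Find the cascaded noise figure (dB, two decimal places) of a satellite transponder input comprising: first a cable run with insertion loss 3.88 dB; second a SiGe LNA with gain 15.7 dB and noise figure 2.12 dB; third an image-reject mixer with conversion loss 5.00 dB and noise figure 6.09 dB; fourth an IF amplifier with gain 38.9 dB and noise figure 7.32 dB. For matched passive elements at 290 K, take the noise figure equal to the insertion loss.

7.07 dB

Convert to linear (a loss of L dB is a gain of −L dB): F_i = 10^(NF_i/10), G_i = 10^(G_i,dB/10)
  Stage 1: F_1 = 10^(3.88/10) = 2.443, G_1 = 10^(−3.88/10) = 0.4093
  Stage 2: F_2 = 10^(2.12/10) = 1.629, G_2 = 10^(15.7/10) = 37.15
  Stage 3: F_3 = 10^(6.09/10) = 4.064, G_3 = 10^(−5.00/10) = 0.3162
  Stage 4: F_4 = 10^(7.32/10) = 5.395, G_4 = 10^(38.9/10) = 7762
Friis cascade:
  F = 2.443 + (1.629 − 1)/0.4093 + (4.064 − 1)/15.21 + (5.395 − 1)/4.808 = 5.097
NF = 10 log₁₀(5.097) = 7.07 dB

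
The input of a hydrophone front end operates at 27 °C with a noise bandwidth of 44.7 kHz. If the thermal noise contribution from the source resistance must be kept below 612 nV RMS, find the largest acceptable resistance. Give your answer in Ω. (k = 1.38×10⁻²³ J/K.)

T = 27 °C + 273.15 = 300.15 K
Johnson–Nyquist: V_n = √(4kTRB) ⇒ R = V_n² / (4kTB)
4kTB = 4 × 1.38×10⁻²³ × 300.15 × 4.47×10⁴ = 7.41×10⁻¹⁶
R = (6.12×10⁻⁷)² / 7.41×10⁻¹⁶ = 5.06×10² Ω = 506 Ω

506 Ω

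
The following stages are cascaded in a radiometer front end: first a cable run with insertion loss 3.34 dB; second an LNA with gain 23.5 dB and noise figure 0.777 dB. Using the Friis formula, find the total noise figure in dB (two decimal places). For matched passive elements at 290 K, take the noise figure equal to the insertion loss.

4.12 dB

Convert to linear (a loss of L dB is a gain of −L dB): F_i = 10^(NF_i/10), G_i = 10^(G_i,dB/10)
  Stage 1: F_1 = 10^(3.34/10) = 2.158, G_1 = 10^(−3.34/10) = 0.4634
  Stage 2: F_2 = 10^(0.777/10) = 1.196, G_2 = 10^(23.5/10) = 223.9
Friis cascade:
  F = 2.158 + (1.196 − 1)/0.4634 = 2.580
NF = 10 log₁₀(2.580) = 4.12 dB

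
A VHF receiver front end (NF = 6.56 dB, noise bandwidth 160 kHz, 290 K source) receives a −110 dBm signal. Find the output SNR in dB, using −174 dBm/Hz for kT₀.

5.4 dB

Noise floor: N = −174 + 10 log₁₀(B) + NF
10 log₁₀(1.60×10⁵) = 52.04 dB
N = −174 + 52.04 + 6.56 = −115.40 dBm
SNR = P_sig − N = −110 − (−115.40) = 5.40 dB → 5.4 dB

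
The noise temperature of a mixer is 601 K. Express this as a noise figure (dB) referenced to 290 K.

F = 1 + T_e/T₀ = 1 + 601/290 = 3.07241
NF = 10 log₁₀(3.07241) = 4.87 dB

4.87 dB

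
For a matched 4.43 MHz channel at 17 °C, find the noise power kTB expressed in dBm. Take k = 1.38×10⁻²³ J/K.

T = 17 °C + 273.15 = 290.15 K
P_n = kTB = 1.38×10⁻²³ × 290.15 × 4.43×10⁶ = 1.77×10⁻¹⁴ W
In dBm: 10 log₁₀(1.77×10⁻¹⁴ / 10⁻³) = −107.5 dBm

−107.5 dBm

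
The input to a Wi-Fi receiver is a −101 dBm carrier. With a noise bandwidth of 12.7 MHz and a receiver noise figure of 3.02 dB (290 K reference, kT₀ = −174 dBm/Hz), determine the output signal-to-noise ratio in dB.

Noise floor: N = −174 + 10 log₁₀(B) + NF
10 log₁₀(1.27×10⁷) = 71.04 dB
N = −174 + 71.04 + 3.02 = −99.94 dBm
SNR = P_sig − N = −101 − (−99.94) = −1.06 dB → −1.1 dB

−1.1 dB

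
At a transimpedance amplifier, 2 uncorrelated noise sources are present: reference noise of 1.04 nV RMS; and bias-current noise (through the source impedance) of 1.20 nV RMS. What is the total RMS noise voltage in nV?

Uncorrelated sources add in power (mean-square): V_tot = √(ΣV_i²)
V_tot = √[(1.04×10⁻⁹)² + (1.20×10⁻⁹)²] = 1.59×10⁻⁹ V = 1.59 nV

1.59 nV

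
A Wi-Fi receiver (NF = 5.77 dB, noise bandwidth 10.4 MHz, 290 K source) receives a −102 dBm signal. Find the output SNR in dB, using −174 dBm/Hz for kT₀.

−3.9 dB

Noise floor: N = −174 + 10 log₁₀(B) + NF
10 log₁₀(1.04×10⁷) = 70.17 dB
N = −174 + 70.17 + 5.77 = −98.06 dBm
SNR = P_sig − N = −102 − (−98.06) = −3.94 dB → −3.9 dB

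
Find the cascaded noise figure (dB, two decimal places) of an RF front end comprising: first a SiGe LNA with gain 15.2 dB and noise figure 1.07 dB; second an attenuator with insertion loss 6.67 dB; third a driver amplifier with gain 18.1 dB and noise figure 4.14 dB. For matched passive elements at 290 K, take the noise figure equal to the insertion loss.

Convert to linear (a loss of L dB is a gain of −L dB): F_i = 10^(NF_i/10), G_i = 10^(G_i,dB/10)
  Stage 1: F_1 = 10^(1.07/10) = 1.279, G_1 = 10^(15.2/10) = 33.11
  Stage 2: F_2 = 10^(6.67/10) = 4.645, G_2 = 10^(−6.67/10) = 0.2153
  Stage 3: F_3 = 10^(4.14/10) = 2.594, G_3 = 10^(18.1/10) = 64.57
Friis cascade:
  F = 1.279 + (4.645 − 1)/33.11 + (2.594 − 1)/7.129 = 1.613
NF = 10 log₁₀(1.613) = 2.08 dB

2.08 dB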